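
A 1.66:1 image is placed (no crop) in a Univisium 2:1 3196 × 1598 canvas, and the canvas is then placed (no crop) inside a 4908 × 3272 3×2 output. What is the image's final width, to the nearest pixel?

4074 px

First fit — 1.66:1 into 3196×1598 spans the height: 2652.68 × 1598.00.
The Univisium 2:1 canvas is width-limited in 4908×3272, giving 4908.00 × 2454.00; scale factor 1.5357.
The image scales with it: width 2652.68 × 1.5357 ≈ 4073.64.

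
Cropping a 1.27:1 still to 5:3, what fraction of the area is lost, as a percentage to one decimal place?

Going from 1.27:1 to 5:3 means cutting height while keeping width.
Area ratio = (1.270)/(1.667) = 76.20%; the remaining 23.80% is cropped out.

23.8%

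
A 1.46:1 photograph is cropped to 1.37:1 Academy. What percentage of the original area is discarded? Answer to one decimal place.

Going from 1.46:1 to 1.37:1 Academy means cutting width while keeping height.
(1.370)/(1.460) ≈ 0.938 of the area survives, leaving 6.16% discarded.

6.2%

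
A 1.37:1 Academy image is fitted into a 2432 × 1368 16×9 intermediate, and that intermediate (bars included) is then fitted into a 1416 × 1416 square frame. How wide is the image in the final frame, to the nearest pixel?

1091 px

Inside the 2432×1368 canvas the image is height-limited at 1874.16 × 1368.00.
The 16×9 canvas is width-limited in 1416×1416, giving 1416.00 × 796.50; scale factor 0.5822.
So the image's width is 1874.16 × 0.5822 ≈ 1091.20.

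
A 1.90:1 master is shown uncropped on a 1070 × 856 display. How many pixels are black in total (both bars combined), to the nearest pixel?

1.90:1 is wider than 5:4, so it spans the full width.
The master is 1070 / 1.900 ≈ 563.1579 px tall.
Leftover height: 856 − 563.1579 = 292.8421 px.
Across the 1070-px span: 292.8421 × 1070 ≈ 313341 px.

313341 pixels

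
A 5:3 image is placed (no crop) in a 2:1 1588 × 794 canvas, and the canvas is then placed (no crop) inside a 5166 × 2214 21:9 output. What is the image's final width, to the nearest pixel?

3690 px

First fit — 5:3 into 1588×794 spans the height: 1323.33 × 794.00.
2:1 in 5166×2214: fills the height, so the intermediate becomes 4428.00 × 2214.00 — a scale of ×2.7884.
Applying the same ×2.7884: 1323.33 → 3690.00.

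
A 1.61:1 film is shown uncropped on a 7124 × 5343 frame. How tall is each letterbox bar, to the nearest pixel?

1.61:1 (1.610) > 4×3 (1.333), so the film fills the width.
Content height = 7124 / 1.610 ≈ 4424.84 px.
Leftover height: 5343 − 4424.84 = 918.16 px → 459.08 each side.

459 px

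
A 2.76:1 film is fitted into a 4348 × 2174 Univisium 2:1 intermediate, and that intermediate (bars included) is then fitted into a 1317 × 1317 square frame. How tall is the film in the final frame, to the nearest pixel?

2.76:1 in 4348×2174: fills the width, so the film is 4348.00 × 1575.36.
The Univisium 2:1 canvas is width-limited in 1317×1317, giving 1317.00 × 658.50; scale factor 0.3029.
So the film's height is 1575.36 × 0.3029 ≈ 477.17.

477 px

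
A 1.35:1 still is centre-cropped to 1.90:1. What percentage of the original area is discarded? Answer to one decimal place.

28.9%

1.90:1 is wider than 1.35:1, so the crop keeps the full width and trims the height.
Area ratio = (1.350)/(1.900) = 71.05%; the remaining 28.95% is cropped out.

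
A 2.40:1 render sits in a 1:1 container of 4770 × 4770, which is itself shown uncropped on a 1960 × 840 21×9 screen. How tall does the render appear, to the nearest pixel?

350 px

2.40:1 in 4770×4770: fills the width, so the render is 4770.00 × 1987.50.
1:1 in 1960×840: fills the height, so the intermediate becomes 840.00 × 840.00 — a scale of ×0.1761.
So the render's height is 1987.50 × 0.1761 ≈ 350.00.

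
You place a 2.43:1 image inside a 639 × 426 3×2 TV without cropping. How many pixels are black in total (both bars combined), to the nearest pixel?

104181 pixels

2.43:1 is wider than 3×2, so it spans the full width.
The image is 639 / 2.430 ≈ 262.9630 px tall.
Black = 426 − 262.9630 = 163.0370 px.
That's 163.0370 × 639 ≈ 104181 black pixels.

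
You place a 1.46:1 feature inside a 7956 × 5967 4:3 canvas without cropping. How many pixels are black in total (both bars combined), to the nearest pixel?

4118701 pixels

1.46:1 (1.460) > 4:3 (1.333), so the feature fills the width.
The feature is 7956 / 1.460 ≈ 5449.3151 px tall.
Leftover height: 5967 − 5449.3151 = 517.6849 px.
Across the 7956-px span: 517.6849 × 7956 ≈ 4118701 px.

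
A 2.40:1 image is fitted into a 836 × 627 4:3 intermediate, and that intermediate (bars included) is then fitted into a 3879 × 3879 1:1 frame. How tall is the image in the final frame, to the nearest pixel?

1616 px

2.40:1 in 836×627: fills the width, so the image is 836.00 × 348.33.
Second fit — the 4:3 canvas into 3879×3879 spans the width: 3879.00 × 2909.25 (×4.6400 from 836×627).
So the image's height is 348.33 × 4.6400 ≈ 1616.25.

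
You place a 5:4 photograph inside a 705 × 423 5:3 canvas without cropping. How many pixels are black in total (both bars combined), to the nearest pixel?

74554 pixels

Since 1.250 < 1.667, the photograph is height-limited.
The photograph is 423 × 5/4 ≈ 528.7500 px wide.
Black = 705 − 528.7500 = 176.2500 px.
That's 176.2500 × 423 ≈ 74554 black pixels.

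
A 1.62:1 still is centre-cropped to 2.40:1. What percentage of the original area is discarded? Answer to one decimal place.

32.5%

The width stays; only height is cut (since 2.40:1 is wider than 1.62:1).
Area ratio = (1.620)/(2.400) = 67.50%; the remaining 32.50% is cropped out.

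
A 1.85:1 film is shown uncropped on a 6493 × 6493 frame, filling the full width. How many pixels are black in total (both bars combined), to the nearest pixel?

The film is 6493 / 1.850 ≈ 3509.7297 px tall.
Black = 6493 − 3509.7297 = 2983.2703 px.
That's 2983.2703 × 6493 ≈ 19370374 black pixels.

19370374 pixels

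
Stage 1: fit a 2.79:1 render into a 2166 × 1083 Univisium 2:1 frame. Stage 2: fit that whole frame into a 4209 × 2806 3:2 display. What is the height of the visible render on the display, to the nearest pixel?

1509 px

2.79:1 in 2166×1083: fills the width, so the render is 2166.00 × 776.34.
Second fit — the Univisium 2:1 canvas into 4209×2806 spans the width: 4209.00 × 2104.50 (×1.9432 from 2166×1083).
Applying the same ×1.9432: 776.34 → 1508.60.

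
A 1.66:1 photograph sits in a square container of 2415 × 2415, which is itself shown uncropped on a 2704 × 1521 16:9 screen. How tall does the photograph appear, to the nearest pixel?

916 px

First fit — 1.66:1 into 2415×2415 spans the width: 2415.00 × 1454.82.
The square canvas is height-limited in 2704×1521, giving 1521.00 × 1521.00; scale factor 0.6298.
So the photograph's height is 1454.82 × 0.6298 ≈ 916.27.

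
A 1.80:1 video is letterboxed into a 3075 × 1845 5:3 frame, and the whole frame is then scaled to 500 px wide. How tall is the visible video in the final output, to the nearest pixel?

278 px

Fitted into 3075×1845, the video spans the width; its height is 3075 / 1.800 ≈ 1708.33 px.
The frame scales by 500/3075 = 0.1626; 1708.33 × 0.1626 ≈ 277.78 px.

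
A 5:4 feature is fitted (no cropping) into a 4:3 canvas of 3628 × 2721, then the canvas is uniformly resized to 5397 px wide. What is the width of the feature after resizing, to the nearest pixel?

5060 px

At 3628×2721 the feature is height-limited, so width = 2721 × 5/4 ≈ 3401.25 px.
The frame scales by 5397/3628 = 1.4876; 3401.25 × 1.4876 ≈ 5059.69 px.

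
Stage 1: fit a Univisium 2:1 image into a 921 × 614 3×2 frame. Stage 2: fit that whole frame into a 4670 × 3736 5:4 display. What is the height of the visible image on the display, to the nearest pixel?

2335 px

First fit — Univisium 2:1 into 921×614 spans the width: 921.00 × 460.50.
3×2 in 4670×3736: fills the width, so the intermediate becomes 4670.00 × 3113.33 — a scale of ×5.0706.
Applying the same ×5.0706: 460.50 → 2335.00.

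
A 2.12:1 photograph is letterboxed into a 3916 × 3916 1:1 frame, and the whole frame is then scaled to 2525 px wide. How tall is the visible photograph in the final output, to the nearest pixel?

At 3916×3916 the photograph is width-limited, so height = 3916 / 2.120 ≈ 1847.17 px.
Scaling 3916 → 2525 is ×0.6448, so the height becomes 1847.17 × 0.6448 ≈ 1191.04 px.

1191 px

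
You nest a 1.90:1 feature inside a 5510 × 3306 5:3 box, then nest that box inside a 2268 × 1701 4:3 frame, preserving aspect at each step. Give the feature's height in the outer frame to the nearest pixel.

1.90:1 in 5510×3306: fills the width, so the feature is 5510.00 × 2900.00.
5:3 in 2268×1701: fills the width, so the intermediate becomes 2268.00 × 1360.80 — a scale of ×0.4116.
The feature scales with it: height 2900.00 × 0.4116 ≈ 1193.68.

1194 px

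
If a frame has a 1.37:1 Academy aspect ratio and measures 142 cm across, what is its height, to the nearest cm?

At 1.37:1 Academy, 142 / 1.370 ≈ 103.65.

104 cm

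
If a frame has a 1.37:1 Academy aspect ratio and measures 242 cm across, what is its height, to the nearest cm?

At 1.37:1 Academy, 242 / 1.370 ≈ 176.64.

177 cm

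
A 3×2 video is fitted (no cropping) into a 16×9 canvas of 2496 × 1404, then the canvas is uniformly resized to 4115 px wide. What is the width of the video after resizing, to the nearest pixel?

3472 px

Fitted into 2496×1404, the video spans the height; its width is 1404 × 3/2 ≈ 2106.00 px.
Resizing to 4115 px wide multiplies everything by 1.6486: 2106.00 → 3472.03 px.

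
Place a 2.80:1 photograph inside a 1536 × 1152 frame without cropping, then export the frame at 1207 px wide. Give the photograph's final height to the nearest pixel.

431 px

At 1536×1152 the photograph is width-limited, so height = 1536 / 2.800 ≈ 548.57 px.
Scaling 1536 → 1207 is ×0.7858, so the height becomes 548.57 × 0.7858 ≈ 431.07 px.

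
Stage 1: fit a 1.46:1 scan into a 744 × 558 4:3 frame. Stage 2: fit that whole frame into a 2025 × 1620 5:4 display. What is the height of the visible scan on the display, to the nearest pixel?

1387 px

Inside the 744×558 canvas the scan is width-limited at 744.00 × 509.59.
4:3 in 2025×1620: fills the width, so the intermediate becomes 2025.00 × 1518.75 — a scale of ×2.7218.
Applying the same ×2.7218: 509.59 → 1386.99.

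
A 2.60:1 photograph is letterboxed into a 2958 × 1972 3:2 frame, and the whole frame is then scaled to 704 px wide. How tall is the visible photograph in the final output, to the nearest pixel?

271 px

In the 2958×1972 frame the photograph fills the width: height = 2958 / 2.600 ≈ 1137.69 px.
Resizing to 704 px wide multiplies everything by 0.2380: 1137.69 → 270.77 px.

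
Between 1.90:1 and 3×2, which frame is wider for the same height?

1.9 and 3×2 = 1.5; 1.9 > 1.5.

1.90:1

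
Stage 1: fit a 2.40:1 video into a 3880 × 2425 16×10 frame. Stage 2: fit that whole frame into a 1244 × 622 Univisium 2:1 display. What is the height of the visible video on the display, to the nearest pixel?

415 px

2.40:1 in 3880×2425: fills the width, so the video is 3880.00 × 1616.67.
Second fit — the 16×10 canvas into 1244×622 spans the height: 995.20 × 622.00 (×0.2565 from 3880×2425).
The video scales with it: height 1616.67 × 0.2565 ≈ 414.67.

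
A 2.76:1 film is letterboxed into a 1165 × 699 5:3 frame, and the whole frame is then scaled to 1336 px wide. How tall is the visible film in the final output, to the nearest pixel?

484 px

In the 1165×699 frame the film fills the width: height = 1165 / 2.760 ≈ 422.10 px.
The frame scales by 1336/1165 = 1.1468; 422.10 × 1.1468 ≈ 484.06 px.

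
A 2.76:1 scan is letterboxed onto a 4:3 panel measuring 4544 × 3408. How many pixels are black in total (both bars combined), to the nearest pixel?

2.76:1 is wider than 4:3, so it spans the full width.
That makes the image 1646.3768 px tall (4544 / 2.760).
3408 − 1646.3768 = 1761.6232 px of bars.
That's 1761.6232 × 4544 ≈ 8004816 black pixels.

8004816 pixels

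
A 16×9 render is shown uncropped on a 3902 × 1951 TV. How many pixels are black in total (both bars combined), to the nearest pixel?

Since 1.778 < 2.000, the render is height-limited.
Content width = 1951 × 16/9 ≈ 3468.4444 px.
Leftover width: 3902 − 3468.4444 = 433.5556 px.
That's 433.5556 × 1951 ≈ 845867 black pixels.

845867 pixels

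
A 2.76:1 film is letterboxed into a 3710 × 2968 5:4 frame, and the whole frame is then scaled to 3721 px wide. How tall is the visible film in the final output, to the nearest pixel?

At 3710×2968 the film is width-limited, so height = 3710 / 2.760 ≈ 1344.20 px.
Scaling 3710 → 3721 is ×1.0030, so the height becomes 1344.20 × 1.0030 ≈ 1348.19 px.

1348 px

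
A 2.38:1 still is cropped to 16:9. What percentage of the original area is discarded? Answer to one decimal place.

Going from 2.38:1 to 16:9 means cutting width while keeping height.
Area ratio = (1.778)/(2.380) = 74.70%; the remaining 25.30% is cropped out.

25.3%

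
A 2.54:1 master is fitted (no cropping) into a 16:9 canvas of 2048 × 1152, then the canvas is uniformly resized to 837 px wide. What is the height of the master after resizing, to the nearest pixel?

330 px

In the 2048×1152 frame the master fills the width: height = 2048 / 2.540 ≈ 806.30 px.
The frame scales by 837/2048 = 0.4087; 806.30 × 0.4087 ≈ 329.53 px.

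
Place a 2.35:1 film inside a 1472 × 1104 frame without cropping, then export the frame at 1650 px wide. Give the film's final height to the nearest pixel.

In the 1472×1104 frame the film fills the width: height = 1472 / 2.350 ≈ 626.38 px.
Scaling 1472 → 1650 is ×1.1209, so the height becomes 626.38 × 1.1209 ≈ 702.13 px.

702 px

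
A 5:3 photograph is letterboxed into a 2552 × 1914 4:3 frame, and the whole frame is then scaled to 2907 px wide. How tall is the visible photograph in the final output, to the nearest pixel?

Fitted into 2552×1914, the photograph spans the width; its height is 2552 × 3/5 ≈ 1531.20 px.
Scaling 2552 → 2907 is ×1.1391, so the height becomes 1531.20 × 1.1391 ≈ 1744.20 px.

1744 px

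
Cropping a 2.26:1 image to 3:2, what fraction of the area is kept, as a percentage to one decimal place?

66.4%

The height stays; only width is cut (since 3:2 is narrower than 2.26:1).
Fraction kept = (1.500)/(2.260) ≈ 66.37%.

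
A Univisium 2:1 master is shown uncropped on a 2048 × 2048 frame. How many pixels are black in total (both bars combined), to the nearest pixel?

Univisium 2:1 (2.000) > 1:1 (1.000), so the master fills the width.
The master is 2048 × 1/2 ≈ 1024.0000 px tall.
Leftover height: 2048 − 1024.0000 = 1024.0000 px.
Across the 2048-px span: 1024.0000 × 2048 ≈ 2097152 px.

2097152 pixels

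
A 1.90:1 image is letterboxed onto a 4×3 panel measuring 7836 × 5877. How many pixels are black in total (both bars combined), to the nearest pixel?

1.90:1 (1.900) > 4×3 (1.333), so the image fills the width.
That makes the image 4124.2105 px tall (7836 / 1.900).
5877 − 4124.2105 = 1752.7895 px of bars.
Across the 7836-px span: 1752.7895 × 7836 ≈ 13734858 px.

13734858 pixels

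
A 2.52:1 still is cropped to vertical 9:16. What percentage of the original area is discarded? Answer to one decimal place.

77.7%

vertical 9:16 is narrower than 2.52:1, so the crop keeps the full height and trims the width.
Fraction kept = (0.562)/(2.520) ≈ 22.32%, so 77.68% is lost.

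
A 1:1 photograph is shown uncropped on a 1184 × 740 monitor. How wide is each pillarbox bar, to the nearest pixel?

222 px

1:1 (1.000) < 16×10 (1.600), so the photograph fills the height.
The photograph is 740 × 1/1 ≈ 740.00 px wide.
Leftover width: 1184 − 740.00 = 444.00 px → 222.00 each side.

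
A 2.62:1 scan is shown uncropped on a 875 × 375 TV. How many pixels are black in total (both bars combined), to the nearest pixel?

Since 2.620 > 2.333, the scan is width-limited.
Content height = 875 / 2.620 ≈ 333.9695 px.
Black = 375 − 333.9695 = 41.0305 px.
Across the 875-px span: 41.0305 × 875 ≈ 35902 px.

35902 pixels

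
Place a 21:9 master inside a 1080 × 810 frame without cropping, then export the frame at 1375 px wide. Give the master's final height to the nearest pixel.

589 px

Fitted into 1080×810, the master spans the width; its height is 1080 × 9/21 ≈ 462.86 px.
Resizing to 1375 px wide multiplies everything by 1.2731: 462.86 → 589.29 px.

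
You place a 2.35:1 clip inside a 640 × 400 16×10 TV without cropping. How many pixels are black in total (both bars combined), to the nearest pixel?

81702 pixels

Since 2.350 > 1.600, the clip is width-limited.
The clip is 640 / 2.350 ≈ 272.3404 px tall.
Leftover height: 400 − 272.3404 = 127.6596 px.
Across the 640-px span: 127.6596 × 640 ≈ 81702 px.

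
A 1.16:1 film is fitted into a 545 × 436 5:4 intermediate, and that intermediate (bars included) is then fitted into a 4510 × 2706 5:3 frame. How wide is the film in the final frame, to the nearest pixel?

3139 px

First fit — 1.16:1 into 545×436 spans the height: 505.76 × 436.00.
5:4 in 4510×2706: fills the height, so the intermediate becomes 3382.50 × 2706.00 — a scale of ×6.2064.
The film scales with it: width 505.76 × 6.2064 ≈ 3138.96.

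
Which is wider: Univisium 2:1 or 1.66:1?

Univisium 2:1 = 2 and 1.66; 2 > 1.66.

Univisium 2:1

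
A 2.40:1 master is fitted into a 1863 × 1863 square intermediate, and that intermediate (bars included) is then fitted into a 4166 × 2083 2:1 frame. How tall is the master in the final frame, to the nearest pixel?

Inside the 1863×1863 canvas the master is width-limited at 1863.00 × 776.25.
square in 4166×2083: fills the height, so the intermediate becomes 2083.00 × 2083.00 — a scale of ×1.1181.
Applying the same ×1.1181: 776.25 → 867.92.

868 px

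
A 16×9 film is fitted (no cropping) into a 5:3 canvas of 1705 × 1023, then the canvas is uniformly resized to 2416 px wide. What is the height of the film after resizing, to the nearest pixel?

1359 px

In the 1705×1023 frame the film fills the width: height = 1705 × 9/16 ≈ 959.06 px.
Scaling 1705 → 2416 is ×1.4170, so the height becomes 959.06 × 1.4170 ≈ 1359.00 px.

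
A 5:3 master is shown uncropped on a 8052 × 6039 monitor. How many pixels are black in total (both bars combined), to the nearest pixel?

9725206 pixels

5:3 (1.667) > 4:3 (1.333), so the master fills the width.
The master is 8052 × 3/5 ≈ 4831.2000 px tall.
Black = 6039 − 4831.2000 = 1207.8000 px.
That's 1207.8000 × 8052 ≈ 9725206 black pixels.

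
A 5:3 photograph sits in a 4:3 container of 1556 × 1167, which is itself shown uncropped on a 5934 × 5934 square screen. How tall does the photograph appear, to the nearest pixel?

3560 px

First fit — 5:3 into 1556×1167 spans the width: 1556.00 × 933.60.
The 4:3 canvas is width-limited in 5934×5934, giving 5934.00 × 4450.50; scale factor 3.8136.
Applying the same ×3.8136: 933.60 → 3560.40.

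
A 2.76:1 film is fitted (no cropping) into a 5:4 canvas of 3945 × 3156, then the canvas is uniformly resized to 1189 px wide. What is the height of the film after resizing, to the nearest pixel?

At 3945×3156 the film is width-limited, so height = 3945 / 2.760 ≈ 1429.35 px.
Scaling 3945 → 1189 is ×0.3014, so the height becomes 1429.35 × 0.3014 ≈ 430.80 px.

431 px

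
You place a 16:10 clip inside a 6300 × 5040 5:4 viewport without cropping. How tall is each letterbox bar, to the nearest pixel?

16:10 is wider than 5:4, so it spans the full width.
That makes the image 3937.50 px tall (6300 × 10/16).
Leftover height: 5040 − 3937.50 = 1102.50 px → 551.25 each side.

551 px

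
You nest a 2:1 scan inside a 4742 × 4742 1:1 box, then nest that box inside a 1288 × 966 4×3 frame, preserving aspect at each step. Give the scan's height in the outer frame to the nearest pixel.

Inside the 4742×4742 canvas the scan is width-limited at 4742.00 × 2371.00.
The 1:1 canvas is height-limited in 1288×966, giving 966.00 × 966.00; scale factor 0.2037.
The scan scales with it: height 2371.00 × 0.2037 ≈ 483.00.

483 px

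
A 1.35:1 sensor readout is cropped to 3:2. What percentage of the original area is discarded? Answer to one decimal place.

10.0%

Going from 1.35:1 to 3:2 means cutting height while keeping width.
Area ratio = (1.350)/(1.500) = 90.00%; the remaining 10.00% is cropped out.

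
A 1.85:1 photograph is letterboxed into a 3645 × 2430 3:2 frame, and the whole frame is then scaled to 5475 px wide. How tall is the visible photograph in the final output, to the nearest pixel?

2959 px

Fitted into 3645×2430, the photograph spans the width; its height is 3645 / 1.850 ≈ 1970.27 px.
The frame scales by 5475/3645 = 1.5021; 1970.27 × 1.5021 ≈ 2959.46 px.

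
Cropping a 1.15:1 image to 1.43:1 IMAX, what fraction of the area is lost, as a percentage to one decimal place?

1.43:1 IMAX is wider than 1.15:1, so the crop keeps the full width and trims the height.
Area ratio = (1.150)/(1.430) = 80.42%; the remaining 19.58% is cropped out.

19.6%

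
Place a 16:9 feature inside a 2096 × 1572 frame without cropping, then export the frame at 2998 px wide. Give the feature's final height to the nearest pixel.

1686 px

Fitted into 2096×1572, the feature spans the width; its height is 2096 × 9/16 ≈ 1179.00 px.
The frame scales by 2998/2096 = 1.4303; 1179.00 × 1.4303 ≈ 1686.38 px.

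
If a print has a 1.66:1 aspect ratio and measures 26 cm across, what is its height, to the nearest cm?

Height = 26 / 1.660 = 15.66.

16 cm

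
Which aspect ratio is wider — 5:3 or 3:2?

5:3

5:3 = 1.667 and 3:2 = 1.5; 1.667 > 1.5.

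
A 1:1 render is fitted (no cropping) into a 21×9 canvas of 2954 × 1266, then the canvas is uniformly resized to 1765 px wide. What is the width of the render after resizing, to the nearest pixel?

Fitted into 2954×1266, the render spans the height; its width is 1266 × 1/1 ≈ 1266.00 px.
Scaling 2954 → 1765 is ×0.5975, so the width becomes 1266.00 × 0.5975 ≈ 756.43 px.

756 px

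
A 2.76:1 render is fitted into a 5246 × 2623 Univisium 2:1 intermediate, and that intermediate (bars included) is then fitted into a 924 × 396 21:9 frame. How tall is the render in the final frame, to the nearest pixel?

287 px

Inside the 5246×2623 canvas the render is width-limited at 5246.00 × 1900.72.
Second fit — the Univisium 2:1 canvas into 924×396 spans the height: 792.00 × 396.00 (×0.1510 from 5246×2623).
Applying the same ×0.1510: 1900.72 → 286.96.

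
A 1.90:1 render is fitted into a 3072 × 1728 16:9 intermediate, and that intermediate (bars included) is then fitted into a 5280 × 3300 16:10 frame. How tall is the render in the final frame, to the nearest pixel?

Inside the 3072×1728 canvas the render is width-limited at 3072.00 × 1616.84.
Second fit — the 16:9 canvas into 5280×3300 spans the width: 5280.00 × 2970.00 (×1.7188 from 3072×1728).
Applying the same ×1.7188: 1616.84 → 2778.95.

2779 px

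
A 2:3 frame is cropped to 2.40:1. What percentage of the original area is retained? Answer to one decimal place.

27.8%

The width stays; only height is cut (since 2.40:1 is wider than 2:3).
Area ratio = (0.667)/(2.400) = 27.78% retained.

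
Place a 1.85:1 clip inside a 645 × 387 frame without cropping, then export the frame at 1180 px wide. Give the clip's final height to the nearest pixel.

At 645×387 the clip is width-limited, so height = 645 / 1.850 ≈ 348.65 px.
Scaling 645 → 1180 is ×1.8295, so the height becomes 348.65 × 1.8295 ≈ 637.84 px.

638 px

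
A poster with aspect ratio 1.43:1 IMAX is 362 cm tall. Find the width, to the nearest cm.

518 cm

At 1.43:1 IMAX, 362 × 1.430 ≈ 517.66.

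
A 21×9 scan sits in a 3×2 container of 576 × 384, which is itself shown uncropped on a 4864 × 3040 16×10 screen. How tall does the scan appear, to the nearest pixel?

Inside the 576×384 canvas the scan is width-limited at 576.00 × 246.86.
3×2 in 4864×3040: fills the height, so the intermediate becomes 4560.00 × 3040.00 — a scale of ×7.9167.
So the scan's height is 246.86 × 7.9167 ≈ 1954.29.

1954 px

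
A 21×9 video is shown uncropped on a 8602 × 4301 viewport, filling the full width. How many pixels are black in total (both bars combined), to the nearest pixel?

That makes the image 3686.5714 px tall (8602 × 9/21).
Leftover height: 4301 − 3686.5714 = 614.4286 px.
Across the 8602-px span: 614.4286 × 8602 ≈ 5285315 px.

5285315 pixels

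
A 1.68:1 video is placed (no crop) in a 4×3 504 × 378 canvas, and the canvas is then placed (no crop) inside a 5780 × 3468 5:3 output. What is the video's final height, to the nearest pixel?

2752 px

1.68:1 in 504×378: fills the width, so the video is 504.00 × 300.00.
The 4×3 canvas is height-limited in 5780×3468, giving 4624.00 × 3468.00; scale factor 9.1746.
The video scales with it: height 300.00 × 9.1746 ≈ 2752.38.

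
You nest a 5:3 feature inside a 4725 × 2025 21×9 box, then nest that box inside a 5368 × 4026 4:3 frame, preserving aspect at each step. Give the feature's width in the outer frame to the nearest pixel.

3834 px

Inside the 4725×2025 canvas the feature is height-limited at 3375.00 × 2025.00.
Second fit — the 21×9 canvas into 5368×4026 spans the width: 5368.00 × 2300.57 (×1.1361 from 4725×2025).
The feature scales with it: width 3375.00 × 1.1361 ≈ 3834.29.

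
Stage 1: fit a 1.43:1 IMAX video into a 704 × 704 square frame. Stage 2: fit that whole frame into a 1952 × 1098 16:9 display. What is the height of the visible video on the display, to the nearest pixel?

First fit — 1.43:1 IMAX into 704×704 spans the width: 704.00 × 492.31.
Second fit — the square canvas into 1952×1098 spans the height: 1098.00 × 1098.00 (×1.5597 from 704×704).
Applying the same ×1.5597: 492.31 → 767.83.

768 px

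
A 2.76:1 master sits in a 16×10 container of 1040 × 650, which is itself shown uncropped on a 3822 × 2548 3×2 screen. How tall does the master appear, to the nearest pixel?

1385 px

Inside the 1040×650 canvas the master is width-limited at 1040.00 × 376.81.
16×10 in 3822×2548: fills the width, so the intermediate becomes 3822.00 × 2388.75 — a scale of ×3.6750.
The master scales with it: height 376.81 × 3.6750 ≈ 1384.78.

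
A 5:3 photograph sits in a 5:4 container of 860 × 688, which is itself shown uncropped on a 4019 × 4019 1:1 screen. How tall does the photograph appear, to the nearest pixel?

2411 px

5:3 in 860×688: fills the width, so the photograph is 860.00 × 516.00.
The 5:4 canvas is width-limited in 4019×4019, giving 4019.00 × 3215.20; scale factor 4.6733.
The photograph scales with it: height 516.00 × 4.6733 ≈ 2411.40.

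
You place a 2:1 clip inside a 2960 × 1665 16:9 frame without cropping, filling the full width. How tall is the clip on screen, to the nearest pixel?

1480 px

That makes the image 1480.00 px tall (2960 × 1/2).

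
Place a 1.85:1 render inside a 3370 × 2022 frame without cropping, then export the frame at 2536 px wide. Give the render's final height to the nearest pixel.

1371 px

At 3370×2022 the render is width-limited, so height = 3370 / 1.850 ≈ 1821.62 px.
Resizing to 2536 px wide multiplies everything by 0.7525: 1821.62 → 1370.81 px.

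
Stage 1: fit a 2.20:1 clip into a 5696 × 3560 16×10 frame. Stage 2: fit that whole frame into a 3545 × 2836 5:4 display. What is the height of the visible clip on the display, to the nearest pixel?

Inside the 5696×3560 canvas the clip is width-limited at 5696.00 × 2589.09.
The 16×10 canvas is width-limited in 3545×2836, giving 3545.00 × 2215.62; scale factor 0.6224.
Applying the same ×0.6224: 2589.09 → 1611.36.

1611 px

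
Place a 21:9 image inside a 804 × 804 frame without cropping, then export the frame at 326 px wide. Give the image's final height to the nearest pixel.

140 px

Fitted into 804×804, the image spans the width; its height is 804 × 9/21 ≈ 344.57 px.
Scaling 804 → 326 is ×0.4055, so the height becomes 344.57 × 0.4055 ≈ 139.71 px.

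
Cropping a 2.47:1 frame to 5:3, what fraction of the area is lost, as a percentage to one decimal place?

Going from 2.47:1 to 5:3 means cutting width while keeping height.
Area ratio = (1.667)/(2.470) = 67.48%; the remaining 32.52% is cropped out.

32.5%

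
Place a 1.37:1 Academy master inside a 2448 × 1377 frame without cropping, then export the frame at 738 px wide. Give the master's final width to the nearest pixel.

In the 2448×1377 frame the master fills the height: width = 1377 × 1.370 ≈ 1886.49 px.
The frame scales by 738/2448 = 0.3015; 1886.49 × 0.3015 ≈ 568.72 px.

569 px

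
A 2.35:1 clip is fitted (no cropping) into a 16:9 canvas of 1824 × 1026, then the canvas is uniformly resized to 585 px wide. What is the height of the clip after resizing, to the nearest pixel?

249 px

In the 1824×1026 frame the clip fills the width: height = 1824 / 2.350 ≈ 776.17 px.
The frame scales by 585/1824 = 0.3207; 776.17 × 0.3207 ≈ 248.94 px.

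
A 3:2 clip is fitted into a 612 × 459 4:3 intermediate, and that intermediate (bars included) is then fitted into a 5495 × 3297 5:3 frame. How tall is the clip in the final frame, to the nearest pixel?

First fit — 3:2 into 612×459 spans the width: 612.00 × 408.00.
Second fit — the 4:3 canvas into 5495×3297 spans the height: 4396.00 × 3297.00 (×7.1830 from 612×459).
The clip scales with it: height 408.00 × 7.1830 ≈ 2930.67.

2931 px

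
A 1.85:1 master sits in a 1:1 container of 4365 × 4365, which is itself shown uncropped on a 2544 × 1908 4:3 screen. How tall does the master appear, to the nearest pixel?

1.85:1 in 4365×4365: fills the width, so the master is 4365.00 × 2359.46.
Second fit — the 1:1 canvas into 2544×1908 spans the height: 1908.00 × 1908.00 (×0.4371 from 4365×4365).
The master scales with it: height 2359.46 × 0.4371 ≈ 1031.35.

1031 px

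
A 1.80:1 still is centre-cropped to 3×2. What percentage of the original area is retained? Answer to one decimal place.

83.3%

3×2 is narrower than 1.80:1, so the crop keeps the full height and trims the width.
Fraction kept = (1.500)/(1.800) ≈ 83.33%.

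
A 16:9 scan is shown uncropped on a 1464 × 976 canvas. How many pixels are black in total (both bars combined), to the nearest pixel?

16:9 (1.778) > 3×2 (1.500), so the scan fills the width.
Content height = 1464 × 9/16 ≈ 823.5000 px.
Black = 976 − 823.5000 = 152.5000 px.
Across the 1464-px span: 152.5000 × 1464 ≈ 223260 px.

223260 pixels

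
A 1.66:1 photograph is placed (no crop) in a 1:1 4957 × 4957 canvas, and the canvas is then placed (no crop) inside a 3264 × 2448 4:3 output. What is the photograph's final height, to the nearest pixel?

1475 px

First fit — 1.66:1 into 4957×4957 spans the width: 4957.00 × 2986.14.
The 1:1 canvas is height-limited in 3264×2448, giving 2448.00 × 2448.00; scale factor 0.4938.
So the photograph's height is 2986.14 × 0.4938 ≈ 1474.70.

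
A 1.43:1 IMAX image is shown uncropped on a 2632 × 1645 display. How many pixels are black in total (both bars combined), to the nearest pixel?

1.43:1 IMAX is narrower than 16:10, so it spans the full height.
Content width = 1645 × 1.430 ≈ 2352.3500 px.
Black = 2632 − 2352.3500 = 279.6500 px.
Bar area = 279.6500 × 1645 ≈ 460024 px.

460024 pixels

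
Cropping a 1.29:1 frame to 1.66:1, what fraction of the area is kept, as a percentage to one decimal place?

77.7%

Going from 1.29:1 to 1.66:1 means cutting height while keeping width.
Area ratio = (1.290)/(1.660) = 77.71% retained.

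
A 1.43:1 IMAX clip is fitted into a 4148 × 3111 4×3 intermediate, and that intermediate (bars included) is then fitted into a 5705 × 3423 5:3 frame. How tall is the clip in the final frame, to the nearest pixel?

First fit — 1.43:1 IMAX into 4148×3111 spans the width: 4148.00 × 2900.70.
Second fit — the 4×3 canvas into 5705×3423 spans the height: 4564.00 × 3423.00 (×1.1003 from 4148×3111).
So the clip's height is 2900.70 × 1.1003 ≈ 3191.61.

3192 px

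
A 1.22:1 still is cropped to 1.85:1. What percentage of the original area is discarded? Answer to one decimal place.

Going from 1.22:1 to 1.85:1 means cutting height while keeping width.
Area ratio = (1.220)/(1.850) = 65.95%; the remaining 34.05% is cropped out.

34.1%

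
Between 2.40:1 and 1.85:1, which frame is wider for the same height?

2.4 and 1.85; 2.4 > 1.85.

2.40:1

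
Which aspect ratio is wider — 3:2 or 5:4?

3:2

3:2 = 1.5 and 5:4 = 1.25; 1.5 > 1.25.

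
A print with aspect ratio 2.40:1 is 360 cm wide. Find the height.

At 2.40:1, 360 / 2.400 ≈ 150.

150 cm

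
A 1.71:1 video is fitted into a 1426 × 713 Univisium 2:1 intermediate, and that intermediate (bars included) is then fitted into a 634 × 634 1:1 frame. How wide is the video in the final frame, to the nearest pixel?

542 px

1.71:1 in 1426×713: fills the height, so the video is 1219.23 × 713.00.
Second fit — the Univisium 2:1 canvas into 634×634 spans the width: 634.00 × 317.00 (×0.4446 from 1426×713).
The video scales with it: width 1219.23 × 0.4446 ≈ 542.07.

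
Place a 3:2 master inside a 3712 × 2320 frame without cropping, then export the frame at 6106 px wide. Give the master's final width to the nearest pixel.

At 3712×2320 the master is height-limited, so width = 2320 × 3/2 ≈ 3480.00 px.
The frame scales by 6106/3712 = 1.6449; 3480.00 × 1.6449 ≈ 5724.38 px.

5724 px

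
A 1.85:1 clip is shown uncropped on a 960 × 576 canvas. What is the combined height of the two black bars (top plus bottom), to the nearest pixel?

1.85:1 (1.850) > 5:3 (1.667), so the clip fills the width.
That makes the image 518.92 px tall (960 / 1.850).
Black = 576 − 518.92 = 57.08 px.

57 px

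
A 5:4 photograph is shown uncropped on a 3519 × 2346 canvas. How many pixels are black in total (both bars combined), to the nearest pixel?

Since 1.250 < 1.500, the photograph is height-limited.
That makes the image 2932.5000 px wide (2346 × 5/4).
3519 − 2932.5000 = 586.5000 px of bars.
Bar area = 586.5000 × 2346 ≈ 1375929 px.

1375929 pixels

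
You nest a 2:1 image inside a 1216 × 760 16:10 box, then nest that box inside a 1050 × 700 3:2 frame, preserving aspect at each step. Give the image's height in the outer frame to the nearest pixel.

525 px

Inside the 1216×760 canvas the image is width-limited at 1216.00 × 608.00.
The 16:10 canvas is width-limited in 1050×700, giving 1050.00 × 656.25; scale factor 0.8635.
So the image's height is 608.00 × 0.8635 ≈ 525.00.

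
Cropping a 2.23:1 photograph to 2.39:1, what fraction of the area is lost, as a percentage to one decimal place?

Going from 2.23:1 to 2.39:1 means cutting height while keeping width.
Area ratio = (2.230)/(2.390) = 93.31%; the remaining 6.69% is cropped out.

6.7%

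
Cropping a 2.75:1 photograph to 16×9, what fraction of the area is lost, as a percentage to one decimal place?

35.4%

The height stays; only width is cut (since 16×9 is narrower than 2.75:1).
Area ratio = (1.778)/(2.750) = 64.65%; the remaining 35.35% is cropped out.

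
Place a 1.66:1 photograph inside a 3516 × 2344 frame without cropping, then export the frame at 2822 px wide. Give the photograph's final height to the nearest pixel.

1700 px

At 3516×2344 the photograph is width-limited, so height = 3516 / 1.660 ≈ 2118.07 px.
The frame scales by 2822/3516 = 0.8026; 2118.07 × 0.8026 ≈ 1700.00 px.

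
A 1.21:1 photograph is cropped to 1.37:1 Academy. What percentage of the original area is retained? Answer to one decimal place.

88.3%

Going from 1.21:1 to 1.37:1 Academy means cutting height while keeping width.
(1.210)/(1.370) ≈ 0.883 of the area survives.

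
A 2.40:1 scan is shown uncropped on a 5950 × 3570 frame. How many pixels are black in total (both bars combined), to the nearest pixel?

6490458 pixels

2.40:1 is wider than 5:3, so it spans the full width.
Content height = 5950 / 2.400 ≈ 2479.1667 px.
3570 − 2479.1667 = 1090.8333 px of bars.
Across the 5950-px span: 1090.8333 × 5950 ≈ 6490458 px.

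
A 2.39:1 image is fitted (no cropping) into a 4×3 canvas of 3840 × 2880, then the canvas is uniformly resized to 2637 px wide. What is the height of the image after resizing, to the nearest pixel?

1103 px

In the 3840×2880 frame the image fills the width: height = 3840 / 2.390 ≈ 1606.69 px.
Resizing to 2637 px wide multiplies everything by 0.6867: 1606.69 → 1103.35 px.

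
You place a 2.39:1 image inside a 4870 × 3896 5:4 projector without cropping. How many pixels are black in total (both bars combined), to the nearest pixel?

2.39:1 (2.390) > 5:4 (1.250), so the image fills the width.
Content height = 4870 / 2.390 ≈ 2037.6569 px.
Leftover height: 3896 − 2037.6569 = 1858.3431 px.
Across the 4870-px span: 1858.3431 × 4870 ≈ 9050131 px.

9050131 pixels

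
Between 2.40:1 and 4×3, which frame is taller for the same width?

2.4 and 4×3 = 1.333; 2.4 > 1.333. The smaller width-to-height ratio is the taller frame.

4×3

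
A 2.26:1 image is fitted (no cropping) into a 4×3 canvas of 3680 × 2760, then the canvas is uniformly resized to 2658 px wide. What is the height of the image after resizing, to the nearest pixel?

At 3680×2760 the image is width-limited, so height = 3680 / 2.260 ≈ 1628.32 px.
The frame scales by 2658/3680 = 0.7223; 1628.32 × 0.7223 ≈ 1176.11 px.

1176 px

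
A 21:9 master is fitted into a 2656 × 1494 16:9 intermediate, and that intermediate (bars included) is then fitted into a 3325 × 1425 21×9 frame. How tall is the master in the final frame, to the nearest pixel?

1086 px

Inside the 2656×1494 canvas the master is width-limited at 2656.00 × 1138.29.
The 16:9 canvas is height-limited in 3325×1425, giving 2533.33 × 1425.00; scale factor 0.9538.
Applying the same ×0.9538: 1138.29 → 1085.71.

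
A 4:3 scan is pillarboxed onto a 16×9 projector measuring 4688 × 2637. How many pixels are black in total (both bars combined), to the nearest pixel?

Since 1.333 < 1.778, the scan is height-limited.
The scan is 2637 × 4/3 ≈ 3516.0000 px wide.
Black = 4688 − 3516.0000 = 1172.0000 px.
Bar area = 1172.0000 × 2637 ≈ 3090564 px.

3090564 pixels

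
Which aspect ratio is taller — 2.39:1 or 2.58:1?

2.39:1

2.39 and 2.58; 2.58 > 2.39. The smaller width-to-height ratio is the taller frame.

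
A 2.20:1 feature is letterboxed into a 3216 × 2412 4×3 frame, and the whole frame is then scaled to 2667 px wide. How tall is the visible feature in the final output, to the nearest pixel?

1212 px

In the 3216×2412 frame the feature fills the width: height = 3216 / 2.200 ≈ 1461.82 px.
Scaling 3216 → 2667 is ×0.8293, so the height becomes 1461.82 × 0.8293 ≈ 1212.27 px.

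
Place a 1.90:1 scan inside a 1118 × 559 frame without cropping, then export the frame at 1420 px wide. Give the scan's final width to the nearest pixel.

At 1118×559 the scan is height-limited, so width = 559 × 1.900 ≈ 1062.10 px.
Resizing to 1420 px wide multiplies everything by 1.2701: 1062.10 → 1349.00 px.

1349 px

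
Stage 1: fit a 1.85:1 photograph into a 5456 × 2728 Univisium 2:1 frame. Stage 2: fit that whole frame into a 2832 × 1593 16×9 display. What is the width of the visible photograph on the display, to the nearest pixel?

2620 px

First fit — 1.85:1 into 5456×2728 spans the height: 5046.80 × 2728.00.
Univisium 2:1 in 2832×1593: fills the width, so the intermediate becomes 2832.00 × 1416.00 — a scale of ×0.5191.
The photograph scales with it: width 5046.80 × 0.5191 ≈ 2619.60.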